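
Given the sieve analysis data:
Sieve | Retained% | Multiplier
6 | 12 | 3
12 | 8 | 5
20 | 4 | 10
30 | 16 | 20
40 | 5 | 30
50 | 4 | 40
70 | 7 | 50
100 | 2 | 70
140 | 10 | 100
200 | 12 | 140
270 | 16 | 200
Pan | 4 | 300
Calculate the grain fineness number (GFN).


Formula: GFN = sum(pct * multiplier) / sum(pct)
sum(pct * multiplier) = 8316
sum(pct) = 100
GFN = 8316 / 100 = 83.16

Answer: 83.16


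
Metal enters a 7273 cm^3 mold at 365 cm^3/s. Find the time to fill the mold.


Formula: t_fill = V_mold / Q_flow
t = 7273 cm^3 / 365 cm^3/s = 19.9260 s


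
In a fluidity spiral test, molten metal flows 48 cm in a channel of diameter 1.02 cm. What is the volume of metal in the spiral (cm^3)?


Formula: V = pi * (d/2)^2 * L  (cylinder volume)
Radius = 1.02/2 = 0.51 cm
V = pi * 0.51^2 * 48 = 39.2222 cm^3

Final answer: 39.2222 cm^3


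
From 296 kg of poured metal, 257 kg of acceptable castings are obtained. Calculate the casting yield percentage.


Formula: Casting Yield = (W_good / W_total) * 100
Yield = (257 kg / 296 kg) * 100 = 86.8243%

Answer: 86.8243%


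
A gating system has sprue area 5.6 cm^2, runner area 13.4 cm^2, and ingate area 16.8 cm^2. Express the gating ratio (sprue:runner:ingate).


Sprue:Runner:Ingate = 1 : 13.4/5.6 : 16.8/5.6 = 1:2.39:3.00

Final answer: 1:2.39:3.00


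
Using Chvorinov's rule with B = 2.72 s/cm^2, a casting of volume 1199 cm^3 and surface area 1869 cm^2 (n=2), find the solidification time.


Formula: t_s = B * (V/A)^n  (Chvorinov's rule, n=2)
Modulus M = V/A = 1199/1869 = 0.641520 cm
M^2 = 0.641520^2 = 0.411548 cm^2
t_s = 2.72 * 0.411548 = 1.1194 s


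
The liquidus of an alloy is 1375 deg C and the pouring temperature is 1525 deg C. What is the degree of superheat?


Formula: Superheat = T_pour - T_melt
Superheat = 1525 - 1375 = 150 deg C

Final answer: 150 deg C


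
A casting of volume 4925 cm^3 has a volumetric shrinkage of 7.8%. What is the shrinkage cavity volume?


Formula: V_shrink = V_casting * shrinkage_pct / 100
V_shrink = 4925 cm^3 * 7.8 / 100 = 384.1500 cm^3

384.1500 cm^3


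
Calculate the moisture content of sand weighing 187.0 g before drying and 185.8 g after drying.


Formula: MC = (W_wet - W_dry) / W_wet * 100
Water mass = 187.0 - 185.8 = 1.2 g
MC = 1.2 / 187.0 * 100 = 0.6417%


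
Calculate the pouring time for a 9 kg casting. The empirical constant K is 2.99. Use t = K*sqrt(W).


Formula: t = K * sqrt(W)
sqrt(W) = sqrt(9) = 3.00000
t = 2.99 * 3.00000 = 8.9700 s


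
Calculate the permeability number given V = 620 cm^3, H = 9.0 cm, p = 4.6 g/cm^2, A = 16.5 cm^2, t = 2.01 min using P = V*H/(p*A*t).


Formula: Permeability Number P = (V * H) / (p * A * t)
Numerator: V * H = 620 * 9.0 = 5580.0
Denominator: p * A * t = 4.6 * 16.5 * 2.01 = 152.559
P = 5580.0 / 152.559 = 36.5760

36.5760


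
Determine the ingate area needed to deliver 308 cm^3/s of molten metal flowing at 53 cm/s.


Formula: A_ingate = Q / v  (continuity equation)
A = 308 cm^3/s / 53 cm/s = 5.8113 cm^2

Final answer: 5.8113 cm^2


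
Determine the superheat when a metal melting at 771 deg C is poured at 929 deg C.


Formula: Superheat = T_pour - T_melt
Superheat = 929 - 771 = 158 deg C


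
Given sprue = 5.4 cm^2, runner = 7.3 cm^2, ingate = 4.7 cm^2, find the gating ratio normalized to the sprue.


Sprue:Runner:Ingate = 1 : 7.3/5.4 : 4.7/5.4 = 1:1.35:0.87

Final answer: 1:1.35:0.87


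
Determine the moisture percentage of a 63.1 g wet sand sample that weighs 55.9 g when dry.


Formula: MC = (W_wet - W_dry) / W_wet * 100
Water mass = 63.1 - 55.9 = 7.2 g
MC = 7.2 / 63.1 * 100 = 11.4105%

11.4105%


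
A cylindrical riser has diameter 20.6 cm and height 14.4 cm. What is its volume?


Formula: V = pi * (D/2)^2 * H  (cylinder volume)
Radius = D/2 = 20.6/2 = 10.3 cm
V = pi * 10.3^2 * 14.4 = 4799.3985 cm^3

Final answer: 4799.3985 cm^3


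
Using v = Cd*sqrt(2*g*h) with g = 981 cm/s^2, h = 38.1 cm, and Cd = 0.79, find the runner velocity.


Formula: v = Cd * sqrt(2 * g * h)  (Torricelli with discharge coefficient)
2*g*h = 2 * 981 * 38.1 = 74752.2 cm^2/s^2
sqrt(74752.2) = 273.40849 cm/s
v = 0.79 * 273.40849 = 215.9927 cm/s

Final answer: 215.9927 cm/s


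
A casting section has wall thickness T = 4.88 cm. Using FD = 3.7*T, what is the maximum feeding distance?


Formula: FD = 3.7 * T  (riser feeding-distance rule)
FD = 3.7 * 4.88 cm = 18.0560 cm

Answer: 18.0560 cm


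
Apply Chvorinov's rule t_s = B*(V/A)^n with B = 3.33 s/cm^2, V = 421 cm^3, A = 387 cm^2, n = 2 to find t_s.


Formula: t_s = B * (V/A)^n  (Chvorinov's rule, n=2)
Modulus M = V/A = 421/387 = 1.087855 cm
M^2 = 1.087855^2 = 1.183429 cm^2
t_s = 3.33 * 1.183429 = 3.9408 s

3.9408 s


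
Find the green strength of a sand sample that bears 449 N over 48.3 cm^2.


Formula: Compressive Strength = Force / Area
Strength = 449 N / 48.3 cm^2 = 9.2961 N/cm^2


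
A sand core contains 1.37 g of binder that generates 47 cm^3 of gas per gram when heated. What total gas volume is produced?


Formula: V_gas = W_binder * gas_evolution_rate
V = 1.37 g * 47 cm^3/g = 64.3900 cm^3

Final answer: 64.3900 cm^3


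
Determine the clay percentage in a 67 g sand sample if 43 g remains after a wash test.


Formula: Clay% = (W_total - W_washed) / W_total * 100
Clay mass = 67 - 43 = 24 g
Clay% = 24 / 67 * 100 = 35.8209%

35.8209%


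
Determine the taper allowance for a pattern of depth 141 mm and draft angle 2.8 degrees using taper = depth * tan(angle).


Formula: taper = depth * tan(draft_angle)
tan(2.8 deg) = 0.0489082
taper = 141 mm * 0.0489082 = 6.8961 mm

Answer: 6.8961 mm


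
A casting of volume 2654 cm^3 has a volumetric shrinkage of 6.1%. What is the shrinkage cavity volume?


Formula: V_shrink = V_casting * shrinkage_pct / 100
V_shrink = 2654 cm^3 * 6.1 / 100 = 161.8940 cm^3

161.8940 cm^3


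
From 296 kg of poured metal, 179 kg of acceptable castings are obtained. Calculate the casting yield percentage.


Formula: Casting Yield = (W_good / W_total) * 100
Yield = (179 kg / 296 kg) * 100 = 60.4730%


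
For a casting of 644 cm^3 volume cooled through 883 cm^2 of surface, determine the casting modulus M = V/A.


Formula: Casting Modulus M = V / A
M = 644 cm^3 / 883 cm^2 = 0.7293 cm

0.7293 cm


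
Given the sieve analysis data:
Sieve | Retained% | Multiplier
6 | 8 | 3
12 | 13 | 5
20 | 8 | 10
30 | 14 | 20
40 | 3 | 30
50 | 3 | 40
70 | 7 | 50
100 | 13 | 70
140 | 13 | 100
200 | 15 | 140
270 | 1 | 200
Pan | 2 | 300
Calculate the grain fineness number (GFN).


Formula: GFN = sum(pct * multiplier) / sum(pct)
sum(pct * multiplier) = 6119
sum(pct) = 100
GFN = 6119 / 100 = 61.19

Answer: 61.19


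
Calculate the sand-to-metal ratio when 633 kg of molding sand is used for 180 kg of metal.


Formula: Sand-to-Metal Ratio = W_sand / W_metal
Ratio = 633 kg / 180 kg = 3.5167

Final answer: 3.5167


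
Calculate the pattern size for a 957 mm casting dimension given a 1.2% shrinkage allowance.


Formula: L_pattern = L_casting * (1 + shrinkage_rate/100)
Shrinkage factor = 1 + 1.2/100 = 1.012
L_pattern = 957 mm * 1.012 = 968.4840 mm

968.4840 mm


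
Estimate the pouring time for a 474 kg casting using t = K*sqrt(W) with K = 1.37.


Formula: t = K * sqrt(W)
sqrt(W) = sqrt(474) = 21.77154
t = 1.37 * 21.77154 = 29.8270 s

Answer: 29.8270 s


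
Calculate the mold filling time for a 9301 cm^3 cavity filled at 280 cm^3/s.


Formula: t_fill = V_mold / Q_flow
t = 9301 cm^3 / 280 cm^3/s = 33.2179 s

33.2179 s


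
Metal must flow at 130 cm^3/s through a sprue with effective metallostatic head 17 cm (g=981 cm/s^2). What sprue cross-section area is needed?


Formula: v = sqrt(2*g*h), A = Q/v
Velocity: v = sqrt(2 * 981 * 17) = sqrt(33354) = 182.6308 cm/s
Sprue area: A = Q / v = 130 / 182.6308 = 0.7118 cm^2

Answer: 0.7118 cm^2


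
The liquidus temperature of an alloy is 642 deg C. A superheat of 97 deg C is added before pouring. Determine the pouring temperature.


Formula: T_pour = T_melt + Superheat
T_pour = 642 + 97 = 739 deg C

739 deg C


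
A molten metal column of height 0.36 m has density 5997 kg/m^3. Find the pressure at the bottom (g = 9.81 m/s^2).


Formula: P = rho * g * h
rho * g = 5997 * 9.81 = 58830.57 N/m^3
P = 58830.57 * 0.36 = 21179.0052 Pa


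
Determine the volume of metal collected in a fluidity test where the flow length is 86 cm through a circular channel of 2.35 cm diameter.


Formula: V = pi * (d/2)^2 * L  (cylinder volume)
Radius = 2.35/2 = 1.175 cm
V = pi * 1.175^2 * 86 = 373.0131 cm^3

Answer: 373.0131 cm^3


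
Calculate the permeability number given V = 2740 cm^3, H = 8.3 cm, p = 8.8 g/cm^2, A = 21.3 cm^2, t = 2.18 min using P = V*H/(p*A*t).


Formula: Permeability Number P = (V * H) / (p * A * t)
Numerator: V * H = 2740 * 8.3 = 22742.0
Denominator: p * A * t = 8.8 * 21.3 * 2.18 = 408.6192
P = 22742.0 / 408.6192 = 55.6557


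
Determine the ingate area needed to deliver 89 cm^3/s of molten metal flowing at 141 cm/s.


Formula: A_ingate = Q / v  (continuity equation)
A = 89 cm^3/s / 141 cm/s = 0.6312 cm^2

Answer: 0.6312 cm^2


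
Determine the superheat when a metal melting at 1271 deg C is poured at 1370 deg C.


Formula: Superheat = T_pour - T_melt
Superheat = 1370 - 1271 = 99 deg C

Answer: 99 deg C


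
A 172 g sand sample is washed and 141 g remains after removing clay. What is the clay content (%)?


Formula: Clay% = (W_total - W_washed) / W_total * 100
Clay mass = 172 - 141 = 31 g
Clay% = 31 / 172 * 100 = 18.0233%


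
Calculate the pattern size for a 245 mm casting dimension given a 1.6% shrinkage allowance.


Formula: L_pattern = L_casting * (1 + shrinkage_rate/100)
Shrinkage factor = 1 + 1.6/100 = 1.016
L_pattern = 245 mm * 1.016 = 248.9200 mm


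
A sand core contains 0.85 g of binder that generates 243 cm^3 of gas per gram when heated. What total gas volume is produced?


Formula: V_gas = W_binder * gas_evolution_rate
V = 0.85 g * 243 cm^3/g = 206.5500 cm^3

206.5500 cm^3


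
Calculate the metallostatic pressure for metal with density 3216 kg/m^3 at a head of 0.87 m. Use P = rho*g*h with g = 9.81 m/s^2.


Formula: P = rho * g * h
rho * g = 3216 * 9.81 = 31548.96 N/m^3
P = 31548.96 * 0.87 = 27447.5952 Pa


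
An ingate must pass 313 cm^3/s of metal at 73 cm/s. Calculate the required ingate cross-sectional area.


Formula: A_ingate = Q / v  (continuity equation)
A = 313 cm^3/s / 73 cm/s = 4.2877 cm^2

Final answer: 4.2877 cm^2


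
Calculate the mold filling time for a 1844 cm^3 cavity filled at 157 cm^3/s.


Formula: t_fill = V_mold / Q_flow
t = 1844 cm^3 / 157 cm^3/s = 11.7452 s


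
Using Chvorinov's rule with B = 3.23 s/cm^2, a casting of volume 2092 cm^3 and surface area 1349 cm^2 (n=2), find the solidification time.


Formula: t_s = B * (V/A)^n  (Chvorinov's rule, n=2)
Modulus M = V/A = 2092/1349 = 1.550778 cm
M^2 = 1.550778^2 = 2.404912 cm^2
t_s = 3.23 * 2.404912 = 7.7679 s

Answer: 7.7679 s


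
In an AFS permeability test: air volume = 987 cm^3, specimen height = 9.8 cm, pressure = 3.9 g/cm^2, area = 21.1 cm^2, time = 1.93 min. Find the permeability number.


Formula: Permeability Number P = (V * H) / (p * A * t)
Numerator: V * H = 987 * 9.8 = 9672.6
Denominator: p * A * t = 3.9 * 21.1 * 1.93 = 158.8197
P = 9672.6 / 158.8197 = 60.9030

Final answer: 60.9030


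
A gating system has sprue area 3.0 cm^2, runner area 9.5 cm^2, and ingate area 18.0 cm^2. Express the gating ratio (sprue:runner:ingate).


Sprue:Runner:Ingate = 1 : 9.5/3.0 : 18.0/3.0 = 1:3.17:6.00

Final answer: 1:3.17:6.00


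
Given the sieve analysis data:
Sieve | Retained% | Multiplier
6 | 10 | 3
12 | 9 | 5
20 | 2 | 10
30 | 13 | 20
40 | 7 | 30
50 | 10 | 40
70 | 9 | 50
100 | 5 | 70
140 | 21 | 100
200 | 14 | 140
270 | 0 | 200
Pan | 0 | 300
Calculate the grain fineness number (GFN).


Formula: GFN = sum(pct * multiplier) / sum(pct)
sum(pct * multiplier) = 5825
sum(pct) = 100
GFN = 5825 / 100 = 58.25

Answer: 58.25


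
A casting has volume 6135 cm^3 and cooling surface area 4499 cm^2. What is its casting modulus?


Formula: Casting Modulus M = V / A
M = 6135 cm^3 / 4499 cm^2 = 1.3636 cm

1.3636 cm


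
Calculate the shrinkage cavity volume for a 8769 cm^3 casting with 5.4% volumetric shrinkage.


Formula: V_shrink = V_casting * shrinkage_pct / 100
V_shrink = 8769 cm^3 * 5.4 / 100 = 473.5260 cm^3


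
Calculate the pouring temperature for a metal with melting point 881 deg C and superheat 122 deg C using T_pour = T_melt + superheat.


Formula: T_pour = T_melt + Superheat
T_pour = 881 + 122 = 1003 deg C

Final answer: 1003 deg C


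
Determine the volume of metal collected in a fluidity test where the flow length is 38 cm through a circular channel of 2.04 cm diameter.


Formula: V = pi * (d/2)^2 * L  (cylinder volume)
Radius = 2.04/2 = 1.02 cm
V = pi * 1.02^2 * 38 = 124.2035 cm^3


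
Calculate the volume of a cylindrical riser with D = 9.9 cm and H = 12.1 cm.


Formula: V = pi * (D/2)^2 * H  (cylinder volume)
Radius = D/2 = 9.9/2 = 4.95 cm
V = pi * 4.95^2 * 12.1 = 931.4202 cm^3

931.4202 cm^3


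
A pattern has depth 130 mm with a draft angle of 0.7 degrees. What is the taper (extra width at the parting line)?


Formula: taper = depth * tan(draft_angle)
tan(0.7 deg) = 0.0122179
taper = 130 mm * 0.0122179 = 1.5883 mm


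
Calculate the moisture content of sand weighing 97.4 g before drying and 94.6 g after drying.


Formula: MC = (W_wet - W_dry) / W_wet * 100
Water mass = 97.4 - 94.6 = 2.8 g
MC = 2.8 / 97.4 * 100 = 2.8747%

Final answer: 2.8747%


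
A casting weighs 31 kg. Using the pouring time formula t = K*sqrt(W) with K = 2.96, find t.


Formula: t = K * sqrt(W)
sqrt(W) = sqrt(31) = 5.56776
t = 2.96 * 5.56776 = 16.4806 s

16.4806 s


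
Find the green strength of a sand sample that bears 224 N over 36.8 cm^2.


Formula: Compressive Strength = Force / Area
Strength = 224 N / 36.8 cm^2 = 6.0870 N/cm^2


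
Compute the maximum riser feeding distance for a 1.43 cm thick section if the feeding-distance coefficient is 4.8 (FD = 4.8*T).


Formula: FD = 4.8 * T  (riser feeding-distance rule)
FD = 4.8 * 1.43 cm = 6.8640 cm

6.8640 cm


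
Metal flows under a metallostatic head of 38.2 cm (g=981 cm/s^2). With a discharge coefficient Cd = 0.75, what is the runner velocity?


Formula: v = Cd * sqrt(2 * g * h)  (Torricelli with discharge coefficient)
2*g*h = 2 * 981 * 38.2 = 74948.4 cm^2/s^2
sqrt(74948.4) = 273.76705 cm/s
v = 0.75 * 273.76705 = 205.3253 cm/s

205.3253 cm/s


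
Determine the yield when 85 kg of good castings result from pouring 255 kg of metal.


Formula: Casting Yield = (W_good / W_total) * 100
Yield = (85 kg / 255 kg) * 100 = 33.3333%

Final answer: 33.3333%


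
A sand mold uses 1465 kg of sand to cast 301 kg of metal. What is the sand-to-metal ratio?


Formula: Sand-to-Metal Ratio = W_sand / W_metal
Ratio = 1465 kg / 301 kg = 4.8671

Final answer: 4.8671


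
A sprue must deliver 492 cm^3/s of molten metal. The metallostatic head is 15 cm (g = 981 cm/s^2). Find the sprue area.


Formula: v = sqrt(2*g*h), A = Q/v
Velocity: v = sqrt(2 * 981 * 15) = sqrt(29430) = 171.5517 cm/s
Sprue area: A = Q / v = 492 / 171.5517 = 2.8679 cm^2

2.8679 cm^2


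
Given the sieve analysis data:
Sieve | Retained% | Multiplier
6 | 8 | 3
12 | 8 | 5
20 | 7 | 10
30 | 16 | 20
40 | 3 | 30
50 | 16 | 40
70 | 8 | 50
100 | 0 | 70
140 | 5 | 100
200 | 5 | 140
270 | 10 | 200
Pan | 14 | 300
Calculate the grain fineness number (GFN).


Formula: GFN = sum(pct * multiplier) / sum(pct)
sum(pct * multiplier) = 8984
sum(pct) = 100
GFN = 8984 / 100 = 89.84


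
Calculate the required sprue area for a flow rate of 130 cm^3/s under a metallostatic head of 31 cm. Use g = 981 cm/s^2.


Formula: v = sqrt(2*g*h), A = Q/v
Velocity: v = sqrt(2 * 981 * 31) = sqrt(60822) = 246.6212 cm/s
Sprue area: A = Q / v = 130 / 246.6212 = 0.5271 cm^2

0.5271 cm^2


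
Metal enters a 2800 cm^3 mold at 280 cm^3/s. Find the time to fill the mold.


Formula: t_fill = V_mold / Q_flow
t = 2800 cm^3 / 280 cm^3/s = 10.0000 s

Final answer: 10.0000 s


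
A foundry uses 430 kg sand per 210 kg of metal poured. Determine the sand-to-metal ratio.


Formula: Sand-to-Metal Ratio = W_sand / W_metal
Ratio = 430 kg / 210 kg = 2.0476

2.0476


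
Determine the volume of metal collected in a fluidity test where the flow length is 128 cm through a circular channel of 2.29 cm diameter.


Formula: V = pi * (d/2)^2 * L  (cylinder volume)
Radius = 2.29/2 = 1.145 cm
V = pi * 1.145^2 * 128 = 527.1944 cm^3


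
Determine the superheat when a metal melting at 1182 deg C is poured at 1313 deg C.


Formula: Superheat = T_pour - T_melt
Superheat = 1313 - 1182 = 131 deg C


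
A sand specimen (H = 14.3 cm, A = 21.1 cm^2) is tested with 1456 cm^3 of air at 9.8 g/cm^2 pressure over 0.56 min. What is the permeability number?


Formula: Permeability Number P = (V * H) / (p * A * t)
Numerator: V * H = 1456 * 14.3 = 20820.8
Denominator: p * A * t = 9.8 * 21.1 * 0.56 = 115.7968
P = 20820.8 / 115.7968 = 179.8046

Answer: 179.8046


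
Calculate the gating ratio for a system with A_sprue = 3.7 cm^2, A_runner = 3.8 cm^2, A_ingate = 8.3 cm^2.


Sprue:Runner:Ingate = 1 : 3.8/3.7 : 8.3/3.7 = 1:1.03:2.24

Final answer: 1:1.03:2.24


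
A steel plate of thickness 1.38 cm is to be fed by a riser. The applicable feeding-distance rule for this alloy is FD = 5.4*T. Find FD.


Formula: FD = 5.4 * T  (riser feeding-distance rule)
FD = 5.4 * 1.38 cm = 7.4520 cm


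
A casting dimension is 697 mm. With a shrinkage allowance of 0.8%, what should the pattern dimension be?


Formula: L_pattern = L_casting * (1 + shrinkage_rate/100)
Shrinkage factor = 1 + 0.8/100 = 1.008
L_pattern = 697 mm * 1.008 = 702.5760 mm

Answer: 702.5760 mm


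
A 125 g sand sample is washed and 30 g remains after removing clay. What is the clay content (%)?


Formula: Clay% = (W_total - W_washed) / W_total * 100
Clay mass = 125 - 30 = 95 g
Clay% = 95 / 125 * 100 = 76.0000%

Final answer: 76.0000%


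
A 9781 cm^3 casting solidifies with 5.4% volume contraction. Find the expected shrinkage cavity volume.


Formula: V_shrink = V_casting * shrinkage_pct / 100
V_shrink = 9781 cm^3 * 5.4 / 100 = 528.1740 cm^3


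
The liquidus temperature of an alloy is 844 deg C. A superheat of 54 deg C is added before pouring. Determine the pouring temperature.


Formula: T_pour = T_melt + Superheat
T_pour = 844 + 54 = 898 deg C

Final answer: 898 deg C


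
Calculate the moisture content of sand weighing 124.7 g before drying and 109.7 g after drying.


Formula: MC = (W_wet - W_dry) / W_wet * 100
Water mass = 124.7 - 109.7 = 15.0 g
MC = 15.0 / 124.7 * 100 = 12.0289%

12.0289%


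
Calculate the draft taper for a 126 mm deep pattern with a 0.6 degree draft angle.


Formula: taper = depth * tan(draft_angle)
tan(0.6 deg) = 0.0104724
taper = 126 mm * 0.0104724 = 1.3195 mm

1.3195 mm


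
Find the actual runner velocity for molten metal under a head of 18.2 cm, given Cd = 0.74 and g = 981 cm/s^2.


Formula: v = Cd * sqrt(2 * g * h)  (Torricelli with discharge coefficient)
2*g*h = 2 * 981 * 18.2 = 35708.4 cm^2/s^2
sqrt(35708.4) = 188.96666 cm/s
v = 0.74 * 188.96666 = 139.8353 cm/s

139.8353 cm/s


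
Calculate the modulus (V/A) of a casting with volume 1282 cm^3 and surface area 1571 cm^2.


Formula: Casting Modulus M = V / A
M = 1282 cm^3 / 1571 cm^2 = 0.8160 cm

0.8160 cm


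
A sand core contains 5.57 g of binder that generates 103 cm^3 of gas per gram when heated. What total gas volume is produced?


Formula: V_gas = W_binder * gas_evolution_rate
V = 5.57 g * 103 cm^3/g = 573.7100 cm^3


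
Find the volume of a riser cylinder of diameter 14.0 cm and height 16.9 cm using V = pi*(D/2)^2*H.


Formula: V = pi * (D/2)^2 * H  (cylinder volume)
Radius = D/2 = 14.0/2 = 7.0 cm
V = pi * 7.0^2 * 16.9 = 2601.5529 cm^3

2601.5529 cm^3


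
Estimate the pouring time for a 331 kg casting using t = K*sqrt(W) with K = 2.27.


Formula: t = K * sqrt(W)
sqrt(W) = sqrt(331) = 18.19341
t = 2.27 * 18.19341 = 41.2990 s

Answer: 41.2990 s


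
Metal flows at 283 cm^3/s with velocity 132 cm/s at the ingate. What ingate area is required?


Formula: A_ingate = Q / v  (continuity equation)
A = 283 cm^3/s / 132 cm/s = 2.1439 cm^2

Final answer: 2.1439 cm^2


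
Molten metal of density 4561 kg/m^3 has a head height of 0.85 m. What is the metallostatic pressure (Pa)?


Formula: P = rho * g * h
rho * g = 4561 * 9.81 = 44743.41 N/m^3
P = 44743.41 * 0.85 = 38031.8985 Pa

Final answer: 38031.8985 Pa


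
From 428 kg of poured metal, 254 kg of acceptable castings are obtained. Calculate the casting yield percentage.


Formula: Casting Yield = (W_good / W_total) * 100
Yield = (254 kg / 428 kg) * 100 = 59.3458%

Answer: 59.3458%


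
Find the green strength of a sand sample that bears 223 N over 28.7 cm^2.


Formula: Compressive Strength = Force / Area
Strength = 223 N / 28.7 cm^2 = 7.7700 N/cm^2

7.7700 N/cm^2


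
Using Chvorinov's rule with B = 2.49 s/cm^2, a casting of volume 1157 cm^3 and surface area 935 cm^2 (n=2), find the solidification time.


Formula: t_s = B * (V/A)^n  (Chvorinov's rule, n=2)
Modulus M = V/A = 1157/935 = 1.237433 cm
M^2 = 1.237433^2 = 1.531240 cm^2
t_s = 2.49 * 1.531240 = 3.8128 s


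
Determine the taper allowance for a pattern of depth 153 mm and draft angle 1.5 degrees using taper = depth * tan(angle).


Formula: taper = depth * tan(draft_angle)
tan(1.5 deg) = 0.0261859
taper = 153 mm * 0.0261859 = 4.0064 mm

Answer: 4.0064 mm


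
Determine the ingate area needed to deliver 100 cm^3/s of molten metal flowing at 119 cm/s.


Formula: A_ingate = Q / v  (continuity equation)
A = 100 cm^3/s / 119 cm/s = 0.8403 cm^2

0.8403 cm^2


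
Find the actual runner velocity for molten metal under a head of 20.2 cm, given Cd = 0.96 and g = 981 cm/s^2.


Formula: v = Cd * sqrt(2 * g * h)  (Torricelli with discharge coefficient)
2*g*h = 2 * 981 * 20.2 = 39632.4 cm^2/s^2
sqrt(39632.4) = 199.07888 cm/s
v = 0.96 * 199.07888 = 191.1157 cm/s

Answer: 191.1157 cm/s


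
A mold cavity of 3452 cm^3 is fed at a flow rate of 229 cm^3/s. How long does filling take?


Formula: t_fill = V_mold / Q_flow
t = 3452 cm^3 / 229 cm^3/s = 15.0742 s

Answer: 15.0742 s


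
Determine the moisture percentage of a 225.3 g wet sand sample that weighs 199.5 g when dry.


Formula: MC = (W_wet - W_dry) / W_wet * 100
Water mass = 225.3 - 199.5 = 25.8 g
MC = 25.8 / 225.3 * 100 = 11.4514%

Answer: 11.4514%


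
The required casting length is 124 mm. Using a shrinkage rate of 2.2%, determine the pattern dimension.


Formula: L_pattern = L_casting * (1 + shrinkage_rate/100)
Shrinkage factor = 1 + 2.2/100 = 1.022
L_pattern = 124 mm * 1.022 = 126.7280 mm

Final answer: 126.7280 mm


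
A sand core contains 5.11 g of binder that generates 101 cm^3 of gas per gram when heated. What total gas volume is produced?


Formula: V_gas = W_binder * gas_evolution_rate
V = 5.11 g * 101 cm^3/g = 516.1100 cm^3

516.1100 cm^3


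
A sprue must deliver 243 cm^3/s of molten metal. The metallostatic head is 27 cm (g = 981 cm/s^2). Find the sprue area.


Formula: v = sqrt(2*g*h), A = Q/v
Velocity: v = sqrt(2 * 981 * 27) = sqrt(52974) = 230.1608 cm/s
Sprue area: A = Q / v = 243 / 230.1608 = 1.0558 cm^2

1.0558 cm^2


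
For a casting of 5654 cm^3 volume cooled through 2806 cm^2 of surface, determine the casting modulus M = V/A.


Formula: Casting Modulus M = V / A
M = 5654 cm^3 / 2806 cm^2 = 2.0150 cm

2.0150 cm


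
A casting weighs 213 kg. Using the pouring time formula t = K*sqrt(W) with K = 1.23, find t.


Formula: t = K * sqrt(W)
sqrt(W) = sqrt(213) = 14.59452
t = 1.23 * 14.59452 = 17.9513 s


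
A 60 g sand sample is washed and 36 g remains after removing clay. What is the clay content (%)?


Formula: Clay% = (W_total - W_washed) / W_total * 100
Clay mass = 60 - 36 = 24 g
Clay% = 24 / 60 * 100 = 40.0000%

Final answer: 40.0000%


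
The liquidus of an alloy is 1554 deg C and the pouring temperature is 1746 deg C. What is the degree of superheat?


Formula: Superheat = T_pour - T_melt
Superheat = 1746 - 1554 = 192 deg C

Final answer: 192 deg C


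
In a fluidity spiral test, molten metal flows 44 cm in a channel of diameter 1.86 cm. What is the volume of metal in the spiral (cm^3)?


Formula: V = pi * (d/2)^2 * L  (cylinder volume)
Radius = 1.86/2 = 0.93 cm
V = pi * 0.93^2 * 44 = 119.5552 cm^3

Answer: 119.5552 cm^3


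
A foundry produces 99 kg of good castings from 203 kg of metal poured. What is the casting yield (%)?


Formula: Casting Yield = (W_good / W_total) * 100
Yield = (99 kg / 203 kg) * 100 = 48.7685%

48.7685%


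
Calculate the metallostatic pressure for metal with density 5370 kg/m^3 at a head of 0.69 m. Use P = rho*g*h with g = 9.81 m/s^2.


Formula: P = rho * g * h
rho * g = 5370 * 9.81 = 52679.7 N/m^3
P = 52679.7 * 0.69 = 36348.9930 Pa

Final answer: 36348.9930 Pa


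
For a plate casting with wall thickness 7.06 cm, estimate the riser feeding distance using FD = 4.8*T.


Formula: FD = 4.8 * T  (riser feeding-distance rule)
FD = 4.8 * 7.06 cm = 33.8880 cm


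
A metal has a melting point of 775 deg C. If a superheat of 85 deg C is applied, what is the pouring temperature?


Formula: T_pour = T_melt + Superheat
T_pour = 775 + 85 = 860 deg C

Answer: 860 deg C


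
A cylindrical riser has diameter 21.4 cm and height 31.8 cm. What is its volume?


Formula: V = pi * (D/2)^2 * H  (cylinder volume)
Radius = D/2 = 21.4/2 = 10.7 cm
V = pi * 10.7^2 * 31.8 = 11437.8540 cm^3

Final answer: 11437.8540 cm^3


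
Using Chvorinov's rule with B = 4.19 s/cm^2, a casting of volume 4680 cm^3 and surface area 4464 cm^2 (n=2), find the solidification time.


Formula: t_s = B * (V/A)^n  (Chvorinov's rule, n=2)
Modulus M = V/A = 4680/4464 = 1.048387 cm
M^2 = 1.048387^2 = 1.099115 cm^2
t_s = 4.19 * 1.099115 = 4.6053 s

4.6053 s


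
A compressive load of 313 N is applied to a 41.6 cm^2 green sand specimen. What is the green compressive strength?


Formula: Compressive Strength = Force / Area
Strength = 313 N / 41.6 cm^2 = 7.5240 N/cm^2

Final answer: 7.5240 N/cm^2


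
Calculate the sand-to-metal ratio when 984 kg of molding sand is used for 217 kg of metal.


Formula: Sand-to-Metal Ratio = W_sand / W_metal
Ratio = 984 kg / 217 kg = 4.5346

Answer: 4.5346


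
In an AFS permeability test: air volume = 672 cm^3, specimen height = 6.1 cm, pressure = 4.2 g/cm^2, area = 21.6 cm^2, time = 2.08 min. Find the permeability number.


Formula: Permeability Number P = (V * H) / (p * A * t)
Numerator: V * H = 672 * 6.1 = 4099.2
Denominator: p * A * t = 4.2 * 21.6 * 2.08 = 188.6976
P = 4099.2 / 188.6976 = 21.7236

21.7236


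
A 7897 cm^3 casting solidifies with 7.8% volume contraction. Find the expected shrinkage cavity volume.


Formula: V_shrink = V_casting * shrinkage_pct / 100
V_shrink = 7897 cm^3 * 7.8 / 100 = 615.9660 cm^3

Answer: 615.9660 cm^3


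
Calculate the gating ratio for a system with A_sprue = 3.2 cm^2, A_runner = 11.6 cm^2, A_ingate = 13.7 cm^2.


Sprue:Runner:Ingate = 1 : 11.6/3.2 : 13.7/3.2 = 1:3.63:4.28

Final answer: 1:3.63:4.28


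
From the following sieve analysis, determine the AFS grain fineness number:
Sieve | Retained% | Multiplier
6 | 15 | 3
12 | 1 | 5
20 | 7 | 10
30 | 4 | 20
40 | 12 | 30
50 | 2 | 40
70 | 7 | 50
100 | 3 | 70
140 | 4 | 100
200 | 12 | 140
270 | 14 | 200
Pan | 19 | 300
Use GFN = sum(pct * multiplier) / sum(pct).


Formula: GFN = sum(pct * multiplier) / sum(pct)
sum(pct * multiplier) = 11780
sum(pct) = 100
GFN = 11780 / 100 = 117.80

Answer: 117.80


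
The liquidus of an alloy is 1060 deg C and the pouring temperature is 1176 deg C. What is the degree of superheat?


Formula: Superheat = T_pour - T_melt
Superheat = 1176 - 1060 = 116 deg C

116 deg C


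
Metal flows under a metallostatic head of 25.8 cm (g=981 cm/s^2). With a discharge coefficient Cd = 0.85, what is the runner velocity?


Formula: v = Cd * sqrt(2 * g * h)  (Torricelli with discharge coefficient)
2*g*h = 2 * 981 * 25.8 = 50619.6 cm^2/s^2
sqrt(50619.6) = 224.98800 cm/s
v = 0.85 * 224.98800 = 191.2398 cm/s

191.2398 cm/s


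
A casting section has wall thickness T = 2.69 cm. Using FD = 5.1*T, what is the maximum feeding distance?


Formula: FD = 5.1 * T  (riser feeding-distance rule)
FD = 5.1 * 2.69 cm = 13.7190 cm

Final answer: 13.7190 cm


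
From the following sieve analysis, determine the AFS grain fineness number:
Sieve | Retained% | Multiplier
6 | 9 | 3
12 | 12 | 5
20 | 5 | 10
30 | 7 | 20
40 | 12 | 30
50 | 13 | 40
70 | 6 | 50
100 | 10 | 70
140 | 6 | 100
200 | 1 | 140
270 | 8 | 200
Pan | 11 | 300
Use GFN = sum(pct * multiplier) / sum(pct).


Formula: GFN = sum(pct * multiplier) / sum(pct)
sum(pct * multiplier) = 7797
sum(pct) = 100
GFN = 7797 / 100 = 77.97

Final answer: 77.97


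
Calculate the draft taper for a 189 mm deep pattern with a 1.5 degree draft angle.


Formula: taper = depth * tan(draft_angle)
tan(1.5 deg) = 0.0261859
taper = 189 mm * 0.0261859 = 4.9491 mm


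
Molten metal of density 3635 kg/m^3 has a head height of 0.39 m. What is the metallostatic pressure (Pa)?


Formula: P = rho * g * h
rho * g = 3635 * 9.81 = 35659.35 N/m^3
P = 35659.35 * 0.39 = 13907.1465 Pa

Answer: 13907.1465 Pa


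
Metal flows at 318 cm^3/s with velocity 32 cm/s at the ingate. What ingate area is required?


Formula: A_ingate = Q / v  (continuity equation)
A = 318 cm^3/s / 32 cm/s = 9.9375 cm^2

Final answer: 9.9375 cm^2


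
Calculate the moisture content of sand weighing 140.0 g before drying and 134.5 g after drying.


Formula: MC = (W_wet - W_dry) / W_wet * 100
Water mass = 140.0 - 134.5 = 5.5 g
MC = 5.5 / 140.0 * 100 = 3.9286%

Final answer: 3.9286%


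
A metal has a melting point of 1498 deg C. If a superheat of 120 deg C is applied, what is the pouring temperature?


Formula: T_pour = T_melt + Superheat
T_pour = 1498 + 120 = 1618 deg C

Answer: 1618 deg C


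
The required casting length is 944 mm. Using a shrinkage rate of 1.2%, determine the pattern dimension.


Formula: L_pattern = L_casting * (1 + shrinkage_rate/100)
Shrinkage factor = 1 + 1.2/100 = 1.012
L_pattern = 944 mm * 1.012 = 955.3280 mm

Answer: 955.3280 mm


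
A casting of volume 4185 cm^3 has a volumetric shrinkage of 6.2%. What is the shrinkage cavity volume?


Formula: V_shrink = V_casting * shrinkage_pct / 100
V_shrink = 4185 cm^3 * 6.2 / 100 = 259.4700 cm^3

259.4700 cm^3


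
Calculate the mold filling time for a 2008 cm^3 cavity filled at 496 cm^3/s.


Formula: t_fill = V_mold / Q_flow
t = 2008 cm^3 / 496 cm^3/s = 4.0484 s

Answer: 4.0484 s


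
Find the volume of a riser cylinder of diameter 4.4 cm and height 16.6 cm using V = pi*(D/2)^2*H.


Formula: V = pi * (D/2)^2 * H  (cylinder volume)
Radius = D/2 = 4.4/2 = 2.2 cm
V = pi * 2.2^2 * 16.6 = 252.4081 cm^3

252.4081 cm^3


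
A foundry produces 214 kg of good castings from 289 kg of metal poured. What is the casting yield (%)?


Formula: Casting Yield = (W_good / W_total) * 100
Yield = (214 kg / 289 kg) * 100 = 74.0484%

Answer: 74.0484%


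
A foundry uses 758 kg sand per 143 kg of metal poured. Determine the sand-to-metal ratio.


Formula: Sand-to-Metal Ratio = W_sand / W_metal
Ratio = 758 kg / 143 kg = 5.3007


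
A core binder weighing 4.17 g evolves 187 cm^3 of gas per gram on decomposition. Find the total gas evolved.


Formula: V_gas = W_binder * gas_evolution_rate
V = 4.17 g * 187 cm^3/g = 779.7900 cm^3


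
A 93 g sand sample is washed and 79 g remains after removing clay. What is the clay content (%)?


Formula: Clay% = (W_total - W_washed) / W_total * 100
Clay mass = 93 - 79 = 14 g
Clay% = 14 / 93 * 100 = 15.0538%

15.0538%


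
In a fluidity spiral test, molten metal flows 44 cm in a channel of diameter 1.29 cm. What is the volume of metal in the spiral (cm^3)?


Formula: V = pi * (d/2)^2 * L  (cylinder volume)
Radius = 1.29/2 = 0.645 cm
V = pi * 0.645^2 * 44 = 57.5072 cm^3

Answer: 57.5072 cm^3


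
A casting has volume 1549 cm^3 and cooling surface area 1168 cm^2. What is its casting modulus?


Formula: Casting Modulus M = V / A
M = 1549 cm^3 / 1168 cm^2 = 1.3262 cm

Final answer: 1.3262 cm


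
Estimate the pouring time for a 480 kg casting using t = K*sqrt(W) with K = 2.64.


Formula: t = K * sqrt(W)
sqrt(W) = sqrt(480) = 21.90890
t = 2.64 * 21.90890 = 57.8395 s

Final answer: 57.8395 s


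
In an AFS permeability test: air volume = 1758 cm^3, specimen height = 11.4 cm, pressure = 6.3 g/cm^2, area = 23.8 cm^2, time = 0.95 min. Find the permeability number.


Formula: Permeability Number P = (V * H) / (p * A * t)
Numerator: V * H = 1758 * 11.4 = 20041.2
Denominator: p * A * t = 6.3 * 23.8 * 0.95 = 142.443
P = 20041.2 / 142.443 = 140.6963

Answer: 140.6963


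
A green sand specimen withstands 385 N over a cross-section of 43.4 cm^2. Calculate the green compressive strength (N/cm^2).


Formula: Compressive Strength = Force / Area
Strength = 385 N / 43.4 cm^2 = 8.8710 N/cm^2

Final answer: 8.8710 N/cm^2


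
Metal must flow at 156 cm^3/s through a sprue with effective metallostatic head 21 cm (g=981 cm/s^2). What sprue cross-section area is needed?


Formula: v = sqrt(2*g*h), A = Q/v
Velocity: v = sqrt(2 * 981 * 21) = sqrt(41202) = 202.9828 cm/s
Sprue area: A = Q / v = 156 / 202.9828 = 0.7685 cm^2

Final answer: 0.7685 cm^2


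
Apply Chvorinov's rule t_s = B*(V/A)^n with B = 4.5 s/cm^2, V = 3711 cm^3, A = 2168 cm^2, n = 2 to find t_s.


Formula: t_s = B * (V/A)^n  (Chvorinov's rule, n=2)
Modulus M = V/A = 3711/2168 = 1.711716 cm
M^2 = 1.711716^2 = 2.929972 cm^2
t_s = 4.5 * 2.929972 = 13.1849 s

13.1849 s


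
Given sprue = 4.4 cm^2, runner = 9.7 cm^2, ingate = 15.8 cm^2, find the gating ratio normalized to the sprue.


Sprue:Runner:Ingate = 1 : 9.7/4.4 : 15.8/4.4 = 1:2.20:3.59

Final answer: 1:2.20:3.59


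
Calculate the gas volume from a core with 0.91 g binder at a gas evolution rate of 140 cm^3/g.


Formula: V_gas = W_binder * gas_evolution_rate
V = 0.91 g * 140 cm^3/g = 127.4000 cm^3


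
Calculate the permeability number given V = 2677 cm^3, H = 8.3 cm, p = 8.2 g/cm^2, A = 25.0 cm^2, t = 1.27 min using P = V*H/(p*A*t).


Formula: Permeability Number P = (V * H) / (p * A * t)
Numerator: V * H = 2677 * 8.3 = 22219.1
Denominator: p * A * t = 8.2 * 25.0 * 1.27 = 260.35
P = 22219.1 / 260.35 = 85.3432

Answer: 85.3432


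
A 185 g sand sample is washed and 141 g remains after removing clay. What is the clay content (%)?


Formula: Clay% = (W_total - W_washed) / W_total * 100
Clay mass = 185 - 141 = 44 g
Clay% = 44 / 185 * 100 = 23.7838%


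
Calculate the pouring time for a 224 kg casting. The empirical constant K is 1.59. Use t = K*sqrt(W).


Formula: t = K * sqrt(W)
sqrt(W) = sqrt(224) = 14.96663
t = 1.59 * 14.96663 = 23.7969 s


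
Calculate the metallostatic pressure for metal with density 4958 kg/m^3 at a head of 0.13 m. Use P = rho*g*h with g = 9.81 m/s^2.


Formula: P = rho * g * h
rho * g = 4958 * 9.81 = 48637.98 N/m^3
P = 48637.98 * 0.13 = 6322.9374 Pa

Answer: 6322.9374 Pa


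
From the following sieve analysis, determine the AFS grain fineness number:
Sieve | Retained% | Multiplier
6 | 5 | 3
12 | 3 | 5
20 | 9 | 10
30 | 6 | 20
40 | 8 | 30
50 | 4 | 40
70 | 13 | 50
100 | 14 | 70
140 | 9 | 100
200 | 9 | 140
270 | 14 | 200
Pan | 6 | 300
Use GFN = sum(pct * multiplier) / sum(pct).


Formula: GFN = sum(pct * multiplier) / sum(pct)
sum(pct * multiplier) = 9030
sum(pct) = 100
GFN = 9030 / 100 = 90.30


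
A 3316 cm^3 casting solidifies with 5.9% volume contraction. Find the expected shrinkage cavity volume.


Formula: V_shrink = V_casting * shrinkage_pct / 100
V_shrink = 3316 cm^3 * 5.9 / 100 = 195.6440 cm^3

Answer: 195.6440 cm^3


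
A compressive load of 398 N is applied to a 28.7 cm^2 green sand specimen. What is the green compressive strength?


Formula: Compressive Strength = Force / Area
Strength = 398 N / 28.7 cm^2 = 13.8676 N/cm^2


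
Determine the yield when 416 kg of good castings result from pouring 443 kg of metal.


Formula: Casting Yield = (W_good / W_total) * 100
Yield = (416 kg / 443 kg) * 100 = 93.9052%

Answer: 93.9052%


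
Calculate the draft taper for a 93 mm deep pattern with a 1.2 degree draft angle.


Formula: taper = depth * tan(draft_angle)
tan(1.2 deg) = 0.0209470
taper = 93 mm * 0.0209470 = 1.9481 mm

Final answer: 1.9481 mm


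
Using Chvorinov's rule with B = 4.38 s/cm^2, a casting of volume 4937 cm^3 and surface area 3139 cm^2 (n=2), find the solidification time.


Formula: t_s = B * (V/A)^n  (Chvorinov's rule, n=2)
Modulus M = V/A = 4937/3139 = 1.572794 cm
M^2 = 1.572794^2 = 2.473681 cm^2
t_s = 4.38 * 2.473681 = 10.8347 s


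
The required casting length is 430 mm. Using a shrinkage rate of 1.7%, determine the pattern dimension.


Formula: L_pattern = L_casting * (1 + shrinkage_rate/100)
Shrinkage factor = 1 + 1.7/100 = 1.017
L_pattern = 430 mm * 1.017 = 437.3100 mm

437.3100 mm


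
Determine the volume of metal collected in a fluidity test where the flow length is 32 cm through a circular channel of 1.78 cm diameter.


Formula: V = pi * (d/2)^2 * L  (cylinder volume)
Radius = 1.78/2 = 0.89 cm
V = pi * 0.89^2 * 32 = 79.6306 cm^3


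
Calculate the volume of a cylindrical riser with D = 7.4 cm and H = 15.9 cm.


Formula: V = pi * (D/2)^2 * H  (cylinder volume)
Radius = D/2 = 7.4/2 = 3.7 cm
V = pi * 3.7^2 * 15.9 = 683.8336 cm^3

Final answer: 683.8336 cm^3


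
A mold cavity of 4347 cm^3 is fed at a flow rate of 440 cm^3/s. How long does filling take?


Formula: t_fill = V_mold / Q_flow
t = 4347 cm^3 / 440 cm^3/s = 9.8795 s

Answer: 9.8795 s


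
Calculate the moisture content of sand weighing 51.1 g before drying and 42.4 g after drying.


Formula: MC = (W_wet - W_dry) / W_wet * 100
Water mass = 51.1 - 42.4 = 8.7 g
MC = 8.7 / 51.1 * 100 = 17.0254%

Final answer: 17.0254%


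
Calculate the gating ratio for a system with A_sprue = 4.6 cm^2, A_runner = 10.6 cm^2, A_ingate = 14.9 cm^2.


Sprue:Runner:Ingate = 1 : 10.6/4.6 : 14.9/4.6 = 1:2.30:3.24

Final answer: 1:2.30:3.24


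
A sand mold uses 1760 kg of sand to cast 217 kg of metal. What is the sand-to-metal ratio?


Formula: Sand-to-Metal Ratio = W_sand / W_metal
Ratio = 1760 kg / 217 kg = 8.1106


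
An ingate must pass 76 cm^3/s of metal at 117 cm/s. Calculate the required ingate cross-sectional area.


Formula: A_ingate = Q / v  (continuity equation)
A = 76 cm^3/s / 117 cm/s = 0.6496 cm^2

Final answer: 0.6496 cm^2


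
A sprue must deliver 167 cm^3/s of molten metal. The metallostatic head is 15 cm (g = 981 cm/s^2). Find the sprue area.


Formula: v = sqrt(2*g*h), A = Q/v
Velocity: v = sqrt(2 * 981 * 15) = sqrt(29430) = 171.5517 cm/s
Sprue area: A = Q / v = 167 / 171.5517 = 0.9735 cm^2

0.9735 cm^2


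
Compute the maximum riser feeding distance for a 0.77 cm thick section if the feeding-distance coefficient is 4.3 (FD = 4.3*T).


Formula: FD = 4.3 * T  (riser feeding-distance rule)
FD = 4.3 * 0.77 cm = 3.3110 cm

Answer: 3.3110 cm


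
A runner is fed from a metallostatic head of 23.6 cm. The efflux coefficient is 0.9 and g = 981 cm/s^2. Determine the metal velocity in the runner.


Formula: v = Cd * sqrt(2 * g * h)  (Torricelli with discharge coefficient)
2*g*h = 2 * 981 * 23.6 = 46303.2 cm^2/s^2
sqrt(46303.2) = 215.18178 cm/s
v = 0.9 * 215.18178 = 193.6636 cm/s

Answer: 193.6636 cm/s


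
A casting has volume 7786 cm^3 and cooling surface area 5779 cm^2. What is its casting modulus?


Formula: Casting Modulus M = V / A
M = 7786 cm^3 / 5779 cm^2 = 1.3473 cm
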